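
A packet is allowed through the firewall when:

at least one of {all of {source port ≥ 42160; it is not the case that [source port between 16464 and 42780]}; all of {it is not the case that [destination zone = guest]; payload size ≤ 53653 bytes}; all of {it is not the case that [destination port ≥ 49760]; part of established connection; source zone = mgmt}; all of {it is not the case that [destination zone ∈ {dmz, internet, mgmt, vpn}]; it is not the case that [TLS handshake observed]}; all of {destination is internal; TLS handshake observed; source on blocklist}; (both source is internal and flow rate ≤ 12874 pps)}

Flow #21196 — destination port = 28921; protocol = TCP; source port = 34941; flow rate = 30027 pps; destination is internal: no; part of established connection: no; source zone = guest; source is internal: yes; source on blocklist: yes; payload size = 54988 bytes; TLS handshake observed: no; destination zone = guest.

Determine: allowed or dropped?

Atomic conditions:
  source port ≥ 42160: 34941 ≥ 42160 is false
  source port between 16464 and 42780: 34941 in [16464, 42780] is true
  destination zone = guest: guest == guest is true
  payload size ≤ 53653 bytes: 54988 ≤ 53653 is false
  destination port ≥ 49760: 28921 ≥ 49760 is false
  part of established connection: no → false
  source zone = mgmt: guest == mgmt is false
  destination zone ∈ {dmz, internet, mgmt, vpn}: guest is not in the set → false
  TLS handshake observed: no → false
  destination is internal: no → false
  source on blocklist: yes → true
  source is internal: yes → true
  flow rate ≤ 12874 pps: 30027 ≤ 12874 is false
Combine:
[1.2] NOT true = false
[1] false AND false = false
[2.1] NOT true = false
[2] false AND false = false
[3.1] NOT false = true
[3] true AND false AND false = false
[4.1] NOT false = true
[4.2] NOT false = true
[4] true AND true = true
[5] false AND false AND true = false
[6] true AND false = false
[root] false OR false OR false OR true OR false OR false = true
Overall: true → allowed

Allowed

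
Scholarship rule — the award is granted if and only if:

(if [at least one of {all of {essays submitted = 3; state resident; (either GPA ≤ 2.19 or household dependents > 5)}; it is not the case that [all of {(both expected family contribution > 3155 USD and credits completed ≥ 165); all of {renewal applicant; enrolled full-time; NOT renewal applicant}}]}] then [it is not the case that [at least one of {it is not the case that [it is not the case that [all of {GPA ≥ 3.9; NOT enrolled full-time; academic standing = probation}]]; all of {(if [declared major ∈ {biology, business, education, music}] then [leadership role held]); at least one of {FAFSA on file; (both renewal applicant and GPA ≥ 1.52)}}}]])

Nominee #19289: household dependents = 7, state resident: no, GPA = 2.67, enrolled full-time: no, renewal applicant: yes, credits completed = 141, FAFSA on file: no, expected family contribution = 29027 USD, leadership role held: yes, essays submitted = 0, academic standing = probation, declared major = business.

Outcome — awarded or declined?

Atomic conditions:
  essays submitted = 3: 0 == 3 is false
  state resident: no → false
  GPA ≤ 2.19: 2.67 ≤ 2.19 is false
  household dependents > 5: 7 > 5 is true
  expected family contribution > 3155 USD: 29027 > 3155 is true
  credits completed ≥ 165: 141 ≥ 165 is false
  renewal applicant: yes → true
  enrolled full-time: no → false
  NOT renewal applicant: yes → false
  GPA ≥ 3.9: 2.67 ≥ 3.9 is false
  NOT enrolled full-time: no → true
  academic standing = probation: probation == probation is true
  declared major ∈ {biology, business, education, music}: business is in the set → true
  leadership role held: yes → true
  FAFSA on file: no → false
  GPA ≥ 1.52: 2.67 ≥ 1.52 is true
Combine:
[1.1.3] false OR true = true
[1.1] false AND false AND true = false
[1.2.1.1] true AND false = false
[1.2.1.2] true AND false AND false = false
[1.2.1] false AND false = false
[1.2] NOT false = true
[1] false OR true = true
[2.1.1.1.1] false AND true AND true = false
[2.1.1.1] NOT false = true
[2.1.1] NOT true = false
[2.1.2.1] true → true = true
[2.1.2.2.2] true AND true = true
[2.1.2.2] false OR true = true
[2.1.2] true AND true = true
[2.1] false OR true = true
[2] NOT true = false
[root] true → false = false
Overall: false → declined

Declined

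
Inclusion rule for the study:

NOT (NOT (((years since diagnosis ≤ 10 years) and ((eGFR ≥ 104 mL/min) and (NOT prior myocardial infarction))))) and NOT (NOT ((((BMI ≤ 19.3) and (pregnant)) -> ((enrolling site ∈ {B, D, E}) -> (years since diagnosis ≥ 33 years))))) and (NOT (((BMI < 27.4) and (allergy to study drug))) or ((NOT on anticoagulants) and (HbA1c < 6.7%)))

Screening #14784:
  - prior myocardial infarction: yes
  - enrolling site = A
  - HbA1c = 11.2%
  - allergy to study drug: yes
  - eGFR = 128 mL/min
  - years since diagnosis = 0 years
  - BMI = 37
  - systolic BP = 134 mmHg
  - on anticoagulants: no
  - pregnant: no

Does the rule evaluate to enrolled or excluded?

Atomic conditions:
  years since diagnosis ≤ 10 years: 0 ≤ 10 is true
  eGFR ≥ 104 mL/min: 128 ≥ 104 is true
  NOT prior myocardial infarction: yes → false
  BMI ≤ 19.3: 37 ≤ 19.3 is false
  pregnant: no → false
  enrolling site ∈ {B, D, E}: A is not in the set → false
  years since diagnosis ≥ 33 years: 0 ≥ 33 is false
  BMI < 27.4: 37 < 27.4 is false
  allergy to study drug: yes → true
  NOT on anticoagulants: no → true
  HbA1c < 6.7%: 11.2 < 6.7 is false
Combine:
[1.1.1.2] true AND false = false
[1.1.1] true AND false = false
[1.1] NOT false = true
[1] NOT true = false
[2.1.1.1] false AND false = false
[2.1.1.2] false → false (antecedent false ⇒ implication holds) = true
[2.1.1] false → true (antecedent false ⇒ implication holds) = true
[2.1] NOT true = false
[2] NOT false = true
[3.1.1] false AND true = false
[3.1] NOT false = true
[3.2] true AND false = false
[3] true OR false = true
[root] false AND true AND true = false
Overall: false → excluded

Excluded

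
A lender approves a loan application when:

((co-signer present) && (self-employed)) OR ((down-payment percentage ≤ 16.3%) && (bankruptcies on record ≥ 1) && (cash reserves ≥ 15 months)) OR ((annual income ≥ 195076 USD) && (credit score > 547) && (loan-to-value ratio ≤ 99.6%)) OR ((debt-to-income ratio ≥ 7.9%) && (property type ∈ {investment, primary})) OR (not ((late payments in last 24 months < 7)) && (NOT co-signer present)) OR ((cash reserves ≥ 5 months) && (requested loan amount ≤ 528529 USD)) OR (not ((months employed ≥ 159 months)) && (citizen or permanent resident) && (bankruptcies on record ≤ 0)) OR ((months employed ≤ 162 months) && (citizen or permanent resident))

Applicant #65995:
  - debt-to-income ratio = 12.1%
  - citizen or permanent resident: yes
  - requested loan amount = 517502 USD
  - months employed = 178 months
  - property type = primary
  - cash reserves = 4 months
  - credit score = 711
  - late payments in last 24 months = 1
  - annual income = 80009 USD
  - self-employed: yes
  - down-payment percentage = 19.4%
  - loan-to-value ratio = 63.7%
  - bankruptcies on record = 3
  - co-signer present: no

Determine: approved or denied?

Approved

Atomic conditions:
  co-signer present: no → false
  self-employed: yes → true
  down-payment percentage ≤ 16.3%: 19.4 ≤ 16.3 is false
  bankruptcies on record ≥ 1: 3 ≥ 1 is true
  cash reserves ≥ 15 months: 4 ≥ 15 is false
  annual income ≥ 195076 USD: 80009 ≥ 195076 is false
  credit score > 547: 711 > 547 is true
  loan-to-value ratio ≤ 99.6%: 63.7 ≤ 99.6 is true
  debt-to-income ratio ≥ 7.9%: 12.1 ≥ 7.9 is true
  property type ∈ {investment, primary}: primary is in the set → true
  late payments in last 24 months < 7: 1 < 7 is true
  NOT co-signer present: no → true
  cash reserves ≥ 5 months: 4 ≥ 5 is false
  requested loan amount ≤ 528529 USD: 517502 ≤ 528529 is true
  months employed ≥ 159 months: 178 ≥ 159 is true
  citizen or permanent resident: yes → true
  bankruptcies on record ≤ 0: 3 ≤ 0 is false
  months employed ≤ 162 months: 178 ≤ 162 is false
Combine:
[1] false AND true = false
[2] false AND true AND false = false
[3] false AND true AND true = false
[4] true AND true = true
[5.1] NOT true = false
[5] false AND true = false
[6] false AND true = false
[7.1] NOT true = false
[7] false AND true AND false = false
[8] false AND true = false
[root] false OR false OR false OR true OR false OR false OR false OR false = true
Overall: true → approved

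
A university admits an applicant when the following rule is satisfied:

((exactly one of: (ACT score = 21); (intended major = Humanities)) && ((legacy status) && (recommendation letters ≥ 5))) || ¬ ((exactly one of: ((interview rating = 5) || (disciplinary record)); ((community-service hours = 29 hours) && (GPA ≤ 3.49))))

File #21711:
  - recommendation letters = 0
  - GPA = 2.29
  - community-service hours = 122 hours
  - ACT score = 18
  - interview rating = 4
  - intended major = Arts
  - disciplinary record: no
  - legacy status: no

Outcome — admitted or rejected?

Atomic conditions:
  ACT score = 21: 18 == 21 is false
  intended major = Humanities: Arts == Humanities is false
  legacy status: no → false
  recommendation letters ≥ 5: 0 ≥ 5 is false
  interview rating = 5: 4 == 5 is false
  disciplinary record: no → false
  community-service hours = 29 hours: 122 == 29 is false
  GPA ≤ 3.49: 2.29 ≤ 3.49 is true
Combine:
[1.1] exactly-one(false, false) = false
[1.2] false AND false = false
[1] false AND false = false
[2.1.1] false OR false = false
[2.1.2] false AND true = false
[2.1] exactly-one(false, false) = false
[2] NOT false = true
[root] false OR true = true
Overall: true → admitted

Admitted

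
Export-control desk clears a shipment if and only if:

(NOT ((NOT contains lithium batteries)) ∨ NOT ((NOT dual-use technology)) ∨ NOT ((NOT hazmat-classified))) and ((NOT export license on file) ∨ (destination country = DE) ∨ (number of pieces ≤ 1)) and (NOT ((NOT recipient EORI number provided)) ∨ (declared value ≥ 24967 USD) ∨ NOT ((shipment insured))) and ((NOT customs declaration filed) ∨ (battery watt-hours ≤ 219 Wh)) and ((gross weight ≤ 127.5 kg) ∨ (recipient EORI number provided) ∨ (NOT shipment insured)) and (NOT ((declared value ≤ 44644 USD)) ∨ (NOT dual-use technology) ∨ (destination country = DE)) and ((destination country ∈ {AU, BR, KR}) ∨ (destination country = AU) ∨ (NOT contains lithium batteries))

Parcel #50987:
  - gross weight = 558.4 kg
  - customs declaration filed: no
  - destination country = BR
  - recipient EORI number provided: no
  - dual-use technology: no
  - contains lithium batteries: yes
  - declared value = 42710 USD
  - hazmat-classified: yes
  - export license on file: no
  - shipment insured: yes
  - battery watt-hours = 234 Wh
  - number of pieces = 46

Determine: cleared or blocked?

Atomic conditions:
  NOT contains lithium batteries: yes → false
  NOT dual-use technology: no → true
  NOT hazmat-classified: yes → false
  NOT export license on file: no → true
  destination country = DE: BR == DE is false
  number of pieces ≤ 1: 46 ≤ 1 is false
  NOT recipient EORI number provided: no → true
  declared value ≥ 24967 USD: 42710 ≥ 24967 is true
  shipment insured: yes → true
  NOT customs declaration filed: no → true
  battery watt-hours ≤ 219 Wh: 234 ≤ 219 is false
  gross weight ≤ 127.5 kg: 558.4 ≤ 127.5 is false
  recipient EORI number provided: no → false
  NOT shipment insured: yes → false
  declared value ≤ 44644 USD: 42710 ≤ 44644 is true
  destination country ∈ {AU, BR, KR}: BR is in the set → true
  destination country = AU: BR == AU is false
Combine:
[1.1] NOT false = true
[1.2] NOT true = false
[1.3] NOT false = true
[1] true OR false OR true = true
[2] true OR false OR false = true
[3.1] NOT true = false
[3.3] NOT true = false
[3] false OR true OR false = true
[4] true OR false = true
[5] false OR false OR false = false
[6.1] NOT true = false
[6] false OR true OR false = true
[7] true OR false OR false = true
[root] true AND true AND true AND true AND false AND true AND true = false
Overall: false → blocked

Blocked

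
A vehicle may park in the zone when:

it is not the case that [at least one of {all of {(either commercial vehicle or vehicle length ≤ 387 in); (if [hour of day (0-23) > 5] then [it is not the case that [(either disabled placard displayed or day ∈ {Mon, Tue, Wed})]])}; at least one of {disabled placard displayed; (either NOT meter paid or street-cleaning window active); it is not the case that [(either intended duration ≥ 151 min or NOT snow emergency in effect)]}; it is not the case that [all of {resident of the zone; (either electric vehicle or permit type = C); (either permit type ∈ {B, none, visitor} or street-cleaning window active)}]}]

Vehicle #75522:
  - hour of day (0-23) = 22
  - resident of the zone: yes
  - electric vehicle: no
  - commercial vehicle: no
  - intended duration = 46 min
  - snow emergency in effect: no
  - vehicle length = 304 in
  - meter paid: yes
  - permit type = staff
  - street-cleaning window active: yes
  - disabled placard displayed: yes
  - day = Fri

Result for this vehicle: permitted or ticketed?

Atomic conditions:
  commercial vehicle: no → false
  vehicle length ≤ 387 in: 304 ≤ 387 is true
  hour of day (0-23) > 5: 22 > 5 is true
  disabled placard displayed: yes → true
  day ∈ {Mon, Tue, Wed}: Fri is not in the set → false
  NOT meter paid: yes → false
  street-cleaning window active: yes → true
  intended duration ≥ 151 min: 46 ≥ 151 is false
  NOT snow emergency in effect: no → true
  resident of the zone: yes → true
  electric vehicle: no → false
  permit type = C: staff == C is false
  permit type ∈ {B, none, visitor}: staff is not in the set → false
Combine:
[1.1.1] false OR true = true
[1.1.2.2.1] true OR false = true
[1.1.2.2] NOT true = false
[1.1.2] true → false = false
[1.1] true AND false = false
[1.2.2] false OR true = true
[1.2.3.1] false OR true = true
[1.2.3] NOT true = false
[1.2] true OR true OR false = true
[1.3.1.2] false OR false = false
[1.3.1.3] false OR true = true
[1.3.1] true AND false AND true = false
[1.3] NOT false = true
[1] false OR true OR true = true
[root] NOT true = false
Overall: false → ticketed

Ticketed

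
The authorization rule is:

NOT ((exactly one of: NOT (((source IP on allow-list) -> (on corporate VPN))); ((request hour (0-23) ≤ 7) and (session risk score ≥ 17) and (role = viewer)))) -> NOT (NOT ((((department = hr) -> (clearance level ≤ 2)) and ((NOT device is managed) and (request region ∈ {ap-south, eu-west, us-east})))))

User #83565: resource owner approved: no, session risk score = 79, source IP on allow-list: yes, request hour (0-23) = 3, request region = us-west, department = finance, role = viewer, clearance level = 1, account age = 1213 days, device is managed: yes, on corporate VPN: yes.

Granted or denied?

Atomic conditions:
  source IP on allow-list: yes → true
  on corporate VPN: yes → true
  request hour (0-23) ≤ 7: 3 ≤ 7 is true
  session risk score ≥ 17: 79 ≥ 17 is true
  role = viewer: viewer == viewer is true
  department = hr: finance == hr is false
  clearance level ≤ 2: 1 ≤ 2 is true
  NOT device is managed: yes → false
  request region ∈ {ap-south, eu-west, us-east}: us-west is not in the set → false
Combine:
[1.1.1.1] true → true = true
[1.1.1] NOT true = false
[1.1.2] true AND true AND true = true
[1.1] exactly-one(false, true) = true
[1] NOT true = false
[2.1.1.1] false → true (antecedent false ⇒ implication holds) = true
[2.1.1.2] false AND false = false
[2.1.1] true AND false = false
[2.1] NOT false = true
[2] NOT true = false
[root] false → false (antecedent false ⇒ implication holds) = true
Overall: true → granted

Granted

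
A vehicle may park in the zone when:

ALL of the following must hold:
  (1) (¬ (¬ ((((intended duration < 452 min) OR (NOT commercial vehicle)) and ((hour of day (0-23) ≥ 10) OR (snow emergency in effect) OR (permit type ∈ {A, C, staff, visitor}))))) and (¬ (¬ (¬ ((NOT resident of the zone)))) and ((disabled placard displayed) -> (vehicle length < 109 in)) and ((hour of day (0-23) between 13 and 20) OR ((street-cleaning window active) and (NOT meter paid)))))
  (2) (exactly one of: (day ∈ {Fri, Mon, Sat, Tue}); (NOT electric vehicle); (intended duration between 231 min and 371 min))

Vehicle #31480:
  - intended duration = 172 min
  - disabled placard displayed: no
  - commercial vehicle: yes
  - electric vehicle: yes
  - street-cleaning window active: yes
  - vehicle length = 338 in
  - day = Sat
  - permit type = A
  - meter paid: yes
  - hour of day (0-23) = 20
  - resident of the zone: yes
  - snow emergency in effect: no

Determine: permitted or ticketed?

Atomic conditions:
  intended duration < 452 min: 172 < 452 is true
  NOT commercial vehicle: yes → false
  hour of day (0-23) ≥ 10: 20 ≥ 10 is true
  snow emergency in effect: no → false
  permit type ∈ {A, C, staff, visitor}: A is in the set → true
  NOT resident of the zone: yes → false
  disabled placard displayed: no → false
  vehicle length < 109 in: 338 < 109 is false
  hour of day (0-23) between 13 and 20: 20 in [13, 20] is true
  street-cleaning window active: yes → true
  NOT meter paid: yes → false
  day ∈ {Fri, Mon, Sat, Tue}: Sat is in the set → true
  NOT electric vehicle: yes → false
  intended duration between 231 min and 371 min: 172 in [231, 371] is false
Combine:
[1.1.1.1.1] true OR false = true
[1.1.1.1.2] true OR false OR true = true
[1.1.1.1] true AND true = true
[1.1.1] NOT true = false
[1.1] NOT false = true
[1.2.1.1.1] NOT false = true
[1.2.1.1] NOT true = false
[1.2.1] NOT false = true
[1.2.2] false → false (antecedent false ⇒ implication holds) = true
[1.2.3.2] true AND false = false
[1.2.3] true OR false = true
[1.2] true AND true AND true = true
[1] true AND true = true
[2] exactly-one(true, false, false) = true
[root] true AND true = true
Overall: true → permitted

Permitted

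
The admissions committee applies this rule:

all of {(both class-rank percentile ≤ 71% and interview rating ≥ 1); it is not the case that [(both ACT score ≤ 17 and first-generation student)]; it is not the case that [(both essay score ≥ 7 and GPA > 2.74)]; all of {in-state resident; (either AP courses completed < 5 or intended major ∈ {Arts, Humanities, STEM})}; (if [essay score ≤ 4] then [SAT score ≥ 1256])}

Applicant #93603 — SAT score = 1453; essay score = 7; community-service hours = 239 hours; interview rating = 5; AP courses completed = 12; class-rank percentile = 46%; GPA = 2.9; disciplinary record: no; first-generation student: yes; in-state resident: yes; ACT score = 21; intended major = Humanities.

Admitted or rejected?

Atomic conditions:
  class-rank percentile ≤ 71%: 46 ≤ 71 is true
  interview rating ≥ 1: 5 ≥ 1 is true
  ACT score ≤ 17: 21 ≤ 17 is false
  first-generation student: yes → true
  essay score ≥ 7: 7 ≥ 7 is true
  GPA > 2.74: 2.9 > 2.74 is true
  in-state resident: yes → true
  AP courses completed < 5: 12 < 5 is false
  intended major ∈ {Arts, Humanities, STEM}: Humanities is in the set → true
  essay score ≤ 4: 7 ≤ 4 is false
  SAT score ≥ 1256: 1453 ≥ 1256 is true
Combine:
[1] true AND true = true
[2.1] false AND true = false
[2] NOT false = true
[3.1] true AND true = true
[3] NOT true = false
[4.2] false OR true = true
[4] true AND true = true
[5] false → true (antecedent false ⇒ implication holds) = true
[root] true AND true AND false AND true AND true = false
Overall: false → rejected

Rejected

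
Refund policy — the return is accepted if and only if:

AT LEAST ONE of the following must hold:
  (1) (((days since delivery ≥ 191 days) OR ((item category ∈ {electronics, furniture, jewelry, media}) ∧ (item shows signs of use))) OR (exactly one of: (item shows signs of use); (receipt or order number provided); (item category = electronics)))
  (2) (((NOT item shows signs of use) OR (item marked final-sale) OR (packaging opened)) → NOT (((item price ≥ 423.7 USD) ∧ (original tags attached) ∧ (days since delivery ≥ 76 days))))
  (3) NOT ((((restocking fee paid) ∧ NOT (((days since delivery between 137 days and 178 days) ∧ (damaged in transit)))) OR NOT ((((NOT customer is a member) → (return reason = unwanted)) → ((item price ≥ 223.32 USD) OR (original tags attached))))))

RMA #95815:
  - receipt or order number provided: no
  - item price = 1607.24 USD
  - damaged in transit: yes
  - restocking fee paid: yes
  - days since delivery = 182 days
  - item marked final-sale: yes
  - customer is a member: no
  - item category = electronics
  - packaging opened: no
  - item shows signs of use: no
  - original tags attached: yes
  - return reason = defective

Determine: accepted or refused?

Atomic conditions:
  days since delivery ≥ 191 days: 182 ≥ 191 is false
  item category ∈ {electronics, furniture, jewelry, media}: electronics is in the set → true
  item shows signs of use: no → false
  receipt or order number provided: no → false
  item category = electronics: electronics == electronics is true
  NOT item shows signs of use: no → true
  item marked final-sale: yes → true
  packaging opened: no → false
  item price ≥ 423.7 USD: 1607.24 ≥ 423.7 is true
  original tags attached: yes → true
  days since delivery ≥ 76 days: 182 ≥ 76 is true
  restocking fee paid: yes → true
  days since delivery between 137 days and 178 days: 182 in [137, 178] is false
  damaged in transit: yes → true
  NOT customer is a member: no → true
  return reason = unwanted: defective == unwanted is false
  item price ≥ 223.32 USD: 1607.24 ≥ 223.32 is true
Combine:
[1.1.2] true AND false = false
[1.1] false OR false = false
[1.2] exactly-one(false, false, true) = true
[1] false OR true = true
[2.1] true OR true OR false = true
[2.2.1] true AND true AND true = true
[2.2] NOT true = false
[2] true → false = false
[3.1.1.2.1] false AND true = false
[3.1.1.2] NOT false = true
[3.1.1] true AND true = true
[3.1.2.1.1] true → false = false
[3.1.2.1.2] true OR true = true
[3.1.2.1] false → true (antecedent false ⇒ implication holds) = true
[3.1.2] NOT true = false
[3.1] true OR false = true
[3] NOT true = false
[root] true OR false OR false = true
Overall: true → accepted

Accepted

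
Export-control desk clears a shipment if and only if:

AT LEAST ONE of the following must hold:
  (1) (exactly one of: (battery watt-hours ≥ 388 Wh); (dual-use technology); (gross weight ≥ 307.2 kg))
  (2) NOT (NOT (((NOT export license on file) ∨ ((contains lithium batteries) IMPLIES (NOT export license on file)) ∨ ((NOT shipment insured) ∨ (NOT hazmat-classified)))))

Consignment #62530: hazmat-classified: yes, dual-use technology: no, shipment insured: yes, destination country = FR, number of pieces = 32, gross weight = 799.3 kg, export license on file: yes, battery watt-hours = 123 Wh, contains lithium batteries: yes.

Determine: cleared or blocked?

Cleared

Atomic conditions:
  battery watt-hours ≥ 388 Wh: 123 ≥ 388 is false
  dual-use technology: no → false
  gross weight ≥ 307.2 kg: 799.3 ≥ 307.2 is true
  NOT export license on file: yes → false
  contains lithium batteries: yes → true
  NOT shipment insured: yes → false
  NOT hazmat-classified: yes → false
Combine:
[1] exactly-one(false, false, true) = true
[2.1.1.2] true → false = false
[2.1.1.3] false OR false = false
[2.1.1] false OR false OR false = false
[2.1] NOT false = true
[2] NOT true = false
[root] true OR false = true
Overall: true → cleared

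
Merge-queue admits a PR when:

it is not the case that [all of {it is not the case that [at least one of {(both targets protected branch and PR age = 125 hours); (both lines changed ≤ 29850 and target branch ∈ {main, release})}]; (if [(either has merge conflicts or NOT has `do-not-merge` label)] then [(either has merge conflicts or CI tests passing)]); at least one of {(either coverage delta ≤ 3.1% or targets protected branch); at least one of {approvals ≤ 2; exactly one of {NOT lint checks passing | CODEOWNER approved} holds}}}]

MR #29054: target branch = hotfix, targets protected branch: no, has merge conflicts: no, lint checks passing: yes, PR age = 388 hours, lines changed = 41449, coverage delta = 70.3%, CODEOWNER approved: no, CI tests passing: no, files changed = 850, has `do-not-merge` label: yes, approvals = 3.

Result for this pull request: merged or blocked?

Atomic conditions:
  targets protected branch: no → false
  PR age = 125 hours: 388 == 125 is false
  lines changed ≤ 29850: 41449 ≤ 29850 is false
  target branch ∈ {main, release}: hotfix is not in the set → false
  has merge conflicts: no → false
  NOT has `do-not-merge` label: yes → false
  CI tests passing: no → false
  coverage delta ≤ 3.1%: 70.3 ≤ 3.1 is false
  approvals ≤ 2: 3 ≤ 2 is false
  NOT lint checks passing: yes → false
  CODEOWNER approved: no → false
Combine:
[1.1.1.1] false AND false = false
[1.1.1.2] false AND false = false
[1.1.1] false OR false = false
[1.1] NOT false = true
[1.2.1] false OR false = false
[1.2.2] false OR false = false
[1.2] false → false (antecedent false ⇒ implication holds) = true
[1.3.1] false OR false = false
[1.3.2.2] exactly-one(false, false) = false
[1.3.2] false OR false = false
[1.3] false OR false = false
[1] true AND true AND false = false
[root] NOT false = true
Overall: true → merged

Merged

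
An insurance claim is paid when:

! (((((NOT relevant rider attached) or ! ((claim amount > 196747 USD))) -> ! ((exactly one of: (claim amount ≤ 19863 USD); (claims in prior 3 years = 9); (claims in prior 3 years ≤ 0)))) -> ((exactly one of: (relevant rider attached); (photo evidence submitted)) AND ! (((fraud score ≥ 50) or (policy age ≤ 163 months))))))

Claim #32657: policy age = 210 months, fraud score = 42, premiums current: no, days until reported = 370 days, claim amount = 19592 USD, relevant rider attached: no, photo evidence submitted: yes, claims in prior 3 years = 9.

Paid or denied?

Denied

Atomic conditions:
  NOT relevant rider attached: no → true
  claim amount > 196747 USD: 19592 > 196747 is false
  claim amount ≤ 19863 USD: 19592 ≤ 19863 is true
  claims in prior 3 years = 9: 9 == 9 is true
  claims in prior 3 years ≤ 0: 9 ≤ 0 is false
  relevant rider attached: no → false
  photo evidence submitted: yes → true
  fraud score ≥ 50: 42 ≥ 50 is false
  policy age ≤ 163 months: 210 ≤ 163 is false
Combine:
[1.1.1.2] NOT false = true
[1.1.1] true OR true = true
[1.1.2.1] exactly-one(true, true, false) = false
[1.1.2] NOT false = true
[1.1] true → true = true
[1.2.1] exactly-one(false, true) = true
[1.2.2.1] false OR false = false
[1.2.2] NOT false = true
[1.2] true AND true = true
[1] true → true = true
[root] NOT true = false
Overall: false → denied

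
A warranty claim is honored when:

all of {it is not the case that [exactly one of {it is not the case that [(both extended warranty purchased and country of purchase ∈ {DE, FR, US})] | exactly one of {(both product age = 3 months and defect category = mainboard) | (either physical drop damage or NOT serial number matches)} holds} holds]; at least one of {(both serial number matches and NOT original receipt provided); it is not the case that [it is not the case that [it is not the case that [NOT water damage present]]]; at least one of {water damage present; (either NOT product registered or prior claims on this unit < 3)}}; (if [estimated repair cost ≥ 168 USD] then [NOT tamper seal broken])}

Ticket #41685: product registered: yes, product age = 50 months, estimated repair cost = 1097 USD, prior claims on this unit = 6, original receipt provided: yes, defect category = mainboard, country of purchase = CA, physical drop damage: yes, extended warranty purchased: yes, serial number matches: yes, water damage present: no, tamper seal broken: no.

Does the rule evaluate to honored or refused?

Refused

Atomic conditions:
  extended warranty purchased: yes → true
  country of purchase ∈ {DE, FR, US}: CA is not in the set → false
  product age = 3 months: 50 == 3 is false
  defect category = mainboard: mainboard == mainboard is true
  physical drop damage: yes → true
  NOT serial number matches: yes → false
  serial number matches: yes → true
  NOT original receipt provided: yes → false
  NOT water damage present: no → true
  water damage present: no → false
  NOT product registered: yes → false
  prior claims on this unit < 3: 6 < 3 is false
  estimated repair cost ≥ 168 USD: 1097 ≥ 168 is true
  NOT tamper seal broken: no → true
Combine:
[1.1.1.1] true AND false = false
[1.1.1] NOT false = true
[1.1.2.1] false AND true = false
[1.1.2.2] true OR false = true
[1.1.2] exactly-one(false, true) = true
[1.1] exactly-one(true, true) = false
[1] NOT false = true
[2.1] true AND false = false
[2.2.1.1] NOT true = false
[2.2.1] NOT false = true
[2.2] NOT true = false
[2.3.2] false OR false = false
[2.3] false OR false = false
[2] false OR false OR false = false
[3] true → true = true
[root] true AND false AND true = false
Overall: false → refused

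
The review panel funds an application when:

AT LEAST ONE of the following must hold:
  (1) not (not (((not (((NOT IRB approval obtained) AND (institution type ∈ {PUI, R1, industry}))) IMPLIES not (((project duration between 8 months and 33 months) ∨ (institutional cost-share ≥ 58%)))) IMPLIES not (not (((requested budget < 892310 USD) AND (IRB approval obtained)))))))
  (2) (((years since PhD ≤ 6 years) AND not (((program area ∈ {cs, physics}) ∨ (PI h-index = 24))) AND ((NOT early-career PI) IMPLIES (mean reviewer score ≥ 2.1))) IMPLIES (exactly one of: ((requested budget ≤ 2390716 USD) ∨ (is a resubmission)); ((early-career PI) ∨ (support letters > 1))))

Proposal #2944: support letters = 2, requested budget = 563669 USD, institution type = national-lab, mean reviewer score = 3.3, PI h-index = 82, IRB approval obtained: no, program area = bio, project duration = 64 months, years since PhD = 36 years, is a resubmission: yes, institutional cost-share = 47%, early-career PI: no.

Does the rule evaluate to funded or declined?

Atomic conditions:
  NOT IRB approval obtained: no → true
  institution type ∈ {PUI, R1, industry}: national-lab is not in the set → false
  project duration between 8 months and 33 months: 64 in [8, 33] is false
  institutional cost-share ≥ 58%: 47 ≥ 58 is false
  requested budget < 892310 USD: 563669 < 892310 is true
  IRB approval obtained: no → false
  years since PhD ≤ 6 years: 36 ≤ 6 is false
  program area ∈ {cs, physics}: bio is not in the set → false
  PI h-index = 24: 82 == 24 is false
  NOT early-career PI: no → true
  mean reviewer score ≥ 2.1: 3.3 ≥ 2.1 is true
  requested budget ≤ 2390716 USD: 563669 ≤ 2390716 is true
  is a resubmission: yes → true
  early-career PI: no → false
  support letters > 1: 2 > 1 is true
Combine:
[1.1.1.1.1.1] true AND false = false
[1.1.1.1.1] NOT false = true
[1.1.1.1.2.1] false OR false = false
[1.1.1.1.2] NOT false = true
[1.1.1.1] true → true = true
[1.1.1.2.1.1] true AND false = false
[1.1.1.2.1] NOT false = true
[1.1.1.2] NOT true = false
[1.1.1] true → false = false
[1.1] NOT false = true
[1] NOT true = false
[2.1.2.1] false OR false = false
[2.1.2] NOT false = true
[2.1.3] true → true = true
[2.1] false AND true AND true = false
[2.2.1] true OR true = true
[2.2.2] false OR true = true
[2.2] exactly-one(true, true) = false
[2] false → false (antecedent false ⇒ implication holds) = true
[root] false OR true = true
Overall: true → funded

Funded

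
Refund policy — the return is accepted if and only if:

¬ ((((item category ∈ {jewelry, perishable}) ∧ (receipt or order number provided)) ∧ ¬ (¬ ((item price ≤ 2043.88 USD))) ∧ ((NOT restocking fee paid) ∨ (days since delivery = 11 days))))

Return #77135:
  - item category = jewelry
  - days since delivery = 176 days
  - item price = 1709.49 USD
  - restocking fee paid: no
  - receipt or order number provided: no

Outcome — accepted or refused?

Atomic conditions:
  item category ∈ {jewelry, perishable}: jewelry is in the set → true
  receipt or order number provided: no → false
  item price ≤ 2043.88 USD: 1709.49 ≤ 2043.88 is true
  NOT restocking fee paid: no → true
  days since delivery = 11 days: 176 == 11 is false
Combine:
[1.1] true AND false = false
[1.2.1] NOT true = false
[1.2] NOT false = true
[1.3] true OR false = true
[1] false AND true AND true = false
[root] NOT false = true
Overall: true → accepted

Accepted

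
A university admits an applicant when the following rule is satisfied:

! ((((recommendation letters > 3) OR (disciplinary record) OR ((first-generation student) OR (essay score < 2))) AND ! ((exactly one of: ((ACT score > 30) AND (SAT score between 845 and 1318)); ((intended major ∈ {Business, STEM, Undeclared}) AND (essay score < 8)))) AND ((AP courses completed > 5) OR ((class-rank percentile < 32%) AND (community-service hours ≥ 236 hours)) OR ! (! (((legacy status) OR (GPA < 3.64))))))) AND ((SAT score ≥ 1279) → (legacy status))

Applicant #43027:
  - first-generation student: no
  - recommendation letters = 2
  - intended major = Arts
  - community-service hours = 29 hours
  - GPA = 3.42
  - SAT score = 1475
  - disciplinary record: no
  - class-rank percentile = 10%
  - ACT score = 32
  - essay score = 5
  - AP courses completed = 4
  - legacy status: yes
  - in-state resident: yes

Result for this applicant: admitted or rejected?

Atomic conditions:
  recommendation letters > 3: 2 > 3 is false
  disciplinary record: no → false
  first-generation student: no → false
  essay score < 2: 5 < 2 is false
  ACT score > 30: 32 > 30 is true
  SAT score between 845 and 1318: 1475 in [845, 1318] is false
  intended major ∈ {Business, STEM, Undeclared}: Arts is not in the set → false
  essay score < 8: 5 < 8 is true
  AP courses completed > 5: 4 > 5 is false
  class-rank percentile < 32%: 10 < 32 is true
  community-service hours ≥ 236 hours: 29 ≥ 236 is false
  legacy status: yes → true
  GPA < 3.64: 3.42 < 3.64 is true
  SAT score ≥ 1279: 1475 ≥ 1279 is true
Combine:
[1.1.1.3] false OR false = false
[1.1.1] false OR false OR false = false
[1.1.2.1.1] true AND false = false
[1.1.2.1.2] false AND true = false
[1.1.2.1] exactly-one(false, false) = false
[1.1.2] NOT false = true
[1.1.3.2] true AND false = false
[1.1.3.3.1.1] true OR true = true
[1.1.3.3.1] NOT true = false
[1.1.3.3] NOT false = true
[1.1.3] false OR false OR true = true
[1.1] false AND true AND true = false
[1] NOT false = true
[2] true → true = true
[root] true AND true = true
Overall: true → admitted

Admitted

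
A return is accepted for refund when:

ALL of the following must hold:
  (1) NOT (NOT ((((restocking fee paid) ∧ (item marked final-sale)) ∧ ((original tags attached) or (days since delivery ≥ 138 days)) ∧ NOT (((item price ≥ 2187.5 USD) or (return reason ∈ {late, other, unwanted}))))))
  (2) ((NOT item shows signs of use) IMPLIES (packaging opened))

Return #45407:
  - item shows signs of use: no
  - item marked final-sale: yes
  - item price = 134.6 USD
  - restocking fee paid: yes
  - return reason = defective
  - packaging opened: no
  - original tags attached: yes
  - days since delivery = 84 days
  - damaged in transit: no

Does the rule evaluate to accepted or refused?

Refused

Atomic conditions:
  restocking fee paid: yes → true
  item marked final-sale: yes → true
  original tags attached: yes → true
  days since delivery ≥ 138 days: 84 ≥ 138 is false
  item price ≥ 2187.5 USD: 134.6 ≥ 2187.5 is false
  return reason ∈ {late, other, unwanted}: defective is not in the set → false
  NOT item shows signs of use: no → true
  packaging opened: no → false
Combine:
[1.1.1.1] true AND true = true
[1.1.1.2] true OR false = true
[1.1.1.3.1] false OR false = false
[1.1.1.3] NOT false = true
[1.1.1] true AND true AND true = true
[1.1] NOT true = false
[1] NOT false = true
[2] true → false = false
[root] true AND false = false
Overall: false → refused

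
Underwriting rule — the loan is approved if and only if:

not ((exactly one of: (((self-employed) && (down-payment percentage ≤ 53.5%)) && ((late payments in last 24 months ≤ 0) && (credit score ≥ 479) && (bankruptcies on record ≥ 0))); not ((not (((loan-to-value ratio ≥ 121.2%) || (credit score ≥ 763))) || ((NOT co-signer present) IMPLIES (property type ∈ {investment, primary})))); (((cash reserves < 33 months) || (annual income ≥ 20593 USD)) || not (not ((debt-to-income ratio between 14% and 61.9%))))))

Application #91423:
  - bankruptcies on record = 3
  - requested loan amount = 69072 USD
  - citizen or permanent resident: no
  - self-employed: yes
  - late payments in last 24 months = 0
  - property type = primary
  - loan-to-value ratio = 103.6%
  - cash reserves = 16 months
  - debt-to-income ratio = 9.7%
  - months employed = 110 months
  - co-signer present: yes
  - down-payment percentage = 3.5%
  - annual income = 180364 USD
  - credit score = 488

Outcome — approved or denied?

Approved

Atomic conditions:
  self-employed: yes → true
  down-payment percentage ≤ 53.5%: 3.5 ≤ 53.5 is true
  late payments in last 24 months ≤ 0: 0 ≤ 0 is true
  credit score ≥ 479: 488 ≥ 479 is true
  bankruptcies on record ≥ 0: 3 ≥ 0 is true
  loan-to-value ratio ≥ 121.2%: 103.6 ≥ 121.2 is false
  credit score ≥ 763: 488 ≥ 763 is false
  NOT co-signer present: yes → false
  property type ∈ {investment, primary}: primary is in the set → true
  cash reserves < 33 months: 16 < 33 is true
  annual income ≥ 20593 USD: 180364 ≥ 20593 is true
  debt-to-income ratio between 14% and 61.9%: 9.7 in [14, 61.9] is false
Combine:
[1.1.1] true AND true = true
[1.1.2] true AND true AND true = true
[1.1] true AND true = true
[1.2.1.1.1] false OR false = false
[1.2.1.1] NOT false = true
[1.2.1.2] false → true (antecedent false ⇒ implication holds) = true
[1.2.1] true OR true = true
[1.2] NOT true = false
[1.3.1] true OR true = true
[1.3.2.1] NOT false = true
[1.3.2] NOT true = false
[1.3] true OR false = true
[1] exactly-one(true, false, true) = false
[root] NOT false = true
Overall: true → approved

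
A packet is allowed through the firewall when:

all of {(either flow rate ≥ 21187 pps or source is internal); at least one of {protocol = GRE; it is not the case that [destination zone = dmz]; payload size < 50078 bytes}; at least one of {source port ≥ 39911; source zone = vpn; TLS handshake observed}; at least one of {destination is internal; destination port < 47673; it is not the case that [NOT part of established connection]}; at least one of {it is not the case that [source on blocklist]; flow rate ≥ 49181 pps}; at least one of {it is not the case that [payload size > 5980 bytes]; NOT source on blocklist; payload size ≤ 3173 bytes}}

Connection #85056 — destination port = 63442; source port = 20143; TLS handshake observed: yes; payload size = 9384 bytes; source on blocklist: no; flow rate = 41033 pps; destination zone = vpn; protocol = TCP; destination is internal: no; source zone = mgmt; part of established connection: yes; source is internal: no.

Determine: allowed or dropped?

Atomic conditions:
  flow rate ≥ 21187 pps: 41033 ≥ 21187 is true
  source is internal: no → false
  protocol = GRE: TCP == GRE is false
  destination zone = dmz: vpn == dmz is false
  payload size < 50078 bytes: 9384 < 50078 is true
  source port ≥ 39911: 20143 ≥ 39911 is false
  source zone = vpn: mgmt == vpn is false
  TLS handshake observed: yes → true
  destination is internal: no → false
  destination port < 47673: 63442 < 47673 is false
  NOT part of established connection: yes → false
  source on blocklist: no → false
  flow rate ≥ 49181 pps: 41033 ≥ 49181 is false
  payload size > 5980 bytes: 9384 > 5980 is true
  NOT source on blocklist: no → true
  payload size ≤ 3173 bytes: 9384 ≤ 3173 is false
Combine:
[1] true OR false = true
[2.2] NOT false = true
[2] false OR true OR true = true
[3] false OR false OR true = true
[4.3] NOT false = true
[4] false OR false OR true = true
[5.1] NOT false = true
[5] true OR false = true
[6.1] NOT true = false
[6] false OR true OR false = true
[root] true AND true AND true AND true AND true AND true = true
Overall: true → allowed

Allowed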